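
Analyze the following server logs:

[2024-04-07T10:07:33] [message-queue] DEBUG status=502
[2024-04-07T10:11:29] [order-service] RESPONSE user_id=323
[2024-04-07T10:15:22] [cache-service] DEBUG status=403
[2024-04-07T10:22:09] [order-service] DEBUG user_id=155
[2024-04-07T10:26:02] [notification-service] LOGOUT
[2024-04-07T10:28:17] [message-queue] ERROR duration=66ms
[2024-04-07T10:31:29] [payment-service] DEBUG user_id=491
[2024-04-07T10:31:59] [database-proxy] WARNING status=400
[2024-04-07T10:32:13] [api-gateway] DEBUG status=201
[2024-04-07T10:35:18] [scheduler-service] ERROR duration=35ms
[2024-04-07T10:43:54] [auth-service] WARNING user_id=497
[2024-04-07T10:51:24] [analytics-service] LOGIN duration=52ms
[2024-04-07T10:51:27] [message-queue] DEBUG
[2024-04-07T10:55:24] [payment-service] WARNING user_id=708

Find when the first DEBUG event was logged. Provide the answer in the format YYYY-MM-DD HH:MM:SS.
2024-04-07 10:07:33

To find the first event:

1. Filter for all DEBUG events
2. Sort by timestamp
3. Select the first one
4. Timestamp: 2024-04-07 10:07:33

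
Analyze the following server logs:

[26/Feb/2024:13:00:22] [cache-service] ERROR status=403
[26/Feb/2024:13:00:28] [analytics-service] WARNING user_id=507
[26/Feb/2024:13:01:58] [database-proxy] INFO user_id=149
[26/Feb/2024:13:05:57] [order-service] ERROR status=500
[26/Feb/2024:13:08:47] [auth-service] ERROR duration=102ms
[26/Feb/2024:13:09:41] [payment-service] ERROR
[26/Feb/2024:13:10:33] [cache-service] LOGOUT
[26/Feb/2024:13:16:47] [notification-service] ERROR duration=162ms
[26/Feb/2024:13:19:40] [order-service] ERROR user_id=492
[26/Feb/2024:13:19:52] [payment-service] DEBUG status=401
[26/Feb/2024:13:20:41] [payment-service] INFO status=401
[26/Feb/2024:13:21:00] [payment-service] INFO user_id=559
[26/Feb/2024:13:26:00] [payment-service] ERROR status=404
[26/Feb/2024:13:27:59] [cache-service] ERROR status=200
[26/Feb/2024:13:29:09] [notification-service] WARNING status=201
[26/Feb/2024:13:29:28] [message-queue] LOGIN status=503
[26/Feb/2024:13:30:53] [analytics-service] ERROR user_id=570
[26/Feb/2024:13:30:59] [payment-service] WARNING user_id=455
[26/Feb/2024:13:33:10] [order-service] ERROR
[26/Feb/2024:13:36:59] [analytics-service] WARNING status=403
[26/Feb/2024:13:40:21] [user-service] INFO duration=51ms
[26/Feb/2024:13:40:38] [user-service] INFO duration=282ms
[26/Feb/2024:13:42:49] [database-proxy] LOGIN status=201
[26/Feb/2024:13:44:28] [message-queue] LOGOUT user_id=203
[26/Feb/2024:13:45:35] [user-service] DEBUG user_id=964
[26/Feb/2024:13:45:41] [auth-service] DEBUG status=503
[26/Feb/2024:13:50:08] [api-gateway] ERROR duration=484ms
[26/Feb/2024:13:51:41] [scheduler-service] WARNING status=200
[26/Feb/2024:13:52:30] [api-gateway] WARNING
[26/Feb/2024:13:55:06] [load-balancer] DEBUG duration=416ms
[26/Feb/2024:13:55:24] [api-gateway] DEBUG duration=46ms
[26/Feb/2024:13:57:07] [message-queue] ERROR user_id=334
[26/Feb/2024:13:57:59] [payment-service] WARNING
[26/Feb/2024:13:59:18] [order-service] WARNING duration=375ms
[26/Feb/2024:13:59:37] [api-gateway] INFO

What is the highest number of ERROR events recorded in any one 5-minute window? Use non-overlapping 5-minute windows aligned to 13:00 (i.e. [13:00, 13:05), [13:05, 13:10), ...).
3

To find the burst window:

1. Divide the log period into non-overlapping 5-minute windows starting at 13:00
2. Count ERROR events in each window
3. Find the window with maximum count
4. Maximum events in a window: 3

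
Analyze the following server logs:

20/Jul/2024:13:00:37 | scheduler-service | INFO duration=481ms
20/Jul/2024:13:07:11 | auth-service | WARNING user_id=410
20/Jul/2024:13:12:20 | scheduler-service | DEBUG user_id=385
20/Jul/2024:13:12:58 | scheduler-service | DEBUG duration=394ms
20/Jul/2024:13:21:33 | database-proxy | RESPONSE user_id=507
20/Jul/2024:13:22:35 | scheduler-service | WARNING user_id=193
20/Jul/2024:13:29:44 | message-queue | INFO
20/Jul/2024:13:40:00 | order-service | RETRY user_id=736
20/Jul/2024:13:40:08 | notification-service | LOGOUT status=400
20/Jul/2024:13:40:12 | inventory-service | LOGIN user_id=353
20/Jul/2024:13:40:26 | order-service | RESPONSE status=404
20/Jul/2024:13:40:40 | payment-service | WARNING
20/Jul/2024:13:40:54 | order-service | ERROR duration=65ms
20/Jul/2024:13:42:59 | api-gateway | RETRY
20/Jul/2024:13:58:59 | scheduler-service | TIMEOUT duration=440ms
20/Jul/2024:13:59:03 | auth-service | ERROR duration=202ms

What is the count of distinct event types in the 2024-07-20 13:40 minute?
6

To count unique event types:

1. Filter events in the minute starting at 2024-07-20 13:40
2. Extract event types from matching entries
3. Count unique types: 6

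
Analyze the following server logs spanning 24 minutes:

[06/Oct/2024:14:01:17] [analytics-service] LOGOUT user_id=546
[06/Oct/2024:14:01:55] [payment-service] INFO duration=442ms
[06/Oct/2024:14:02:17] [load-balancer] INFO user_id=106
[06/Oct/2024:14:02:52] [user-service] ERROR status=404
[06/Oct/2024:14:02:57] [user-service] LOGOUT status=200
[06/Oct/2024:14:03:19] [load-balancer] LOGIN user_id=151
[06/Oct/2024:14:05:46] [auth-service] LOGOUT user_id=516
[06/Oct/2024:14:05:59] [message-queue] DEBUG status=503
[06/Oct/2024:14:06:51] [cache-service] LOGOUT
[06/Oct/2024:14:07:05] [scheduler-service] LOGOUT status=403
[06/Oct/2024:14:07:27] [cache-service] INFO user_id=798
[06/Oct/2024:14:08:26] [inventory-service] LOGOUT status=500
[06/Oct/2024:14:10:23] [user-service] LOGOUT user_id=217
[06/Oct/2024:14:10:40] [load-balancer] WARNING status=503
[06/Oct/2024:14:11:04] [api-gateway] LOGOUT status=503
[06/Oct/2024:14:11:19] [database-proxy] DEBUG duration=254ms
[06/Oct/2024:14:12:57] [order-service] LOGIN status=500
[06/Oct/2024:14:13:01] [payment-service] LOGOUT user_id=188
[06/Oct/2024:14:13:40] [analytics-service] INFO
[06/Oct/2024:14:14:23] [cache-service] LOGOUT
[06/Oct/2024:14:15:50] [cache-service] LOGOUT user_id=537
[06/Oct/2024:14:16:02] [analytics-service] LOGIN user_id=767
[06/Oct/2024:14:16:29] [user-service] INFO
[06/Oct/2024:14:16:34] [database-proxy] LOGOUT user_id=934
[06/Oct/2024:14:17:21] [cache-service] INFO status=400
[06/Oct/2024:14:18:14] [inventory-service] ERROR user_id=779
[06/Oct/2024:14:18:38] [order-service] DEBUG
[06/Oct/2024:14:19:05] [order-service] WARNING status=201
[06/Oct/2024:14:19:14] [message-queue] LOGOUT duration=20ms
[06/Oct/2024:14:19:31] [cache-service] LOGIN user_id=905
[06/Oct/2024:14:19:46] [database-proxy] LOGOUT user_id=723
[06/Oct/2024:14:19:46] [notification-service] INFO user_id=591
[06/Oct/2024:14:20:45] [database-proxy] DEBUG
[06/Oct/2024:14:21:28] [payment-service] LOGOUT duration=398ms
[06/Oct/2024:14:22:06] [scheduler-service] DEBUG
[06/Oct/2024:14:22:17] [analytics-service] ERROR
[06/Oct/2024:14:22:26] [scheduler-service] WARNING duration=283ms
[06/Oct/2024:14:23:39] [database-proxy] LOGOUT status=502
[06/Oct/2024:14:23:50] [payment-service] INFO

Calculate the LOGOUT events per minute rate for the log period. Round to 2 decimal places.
0.67

To calculate the rate:

1. Count total LOGOUT events: 16
2. Total time period: 24 minutes
3. Rate = 16 / 24 = 0.67 events per minute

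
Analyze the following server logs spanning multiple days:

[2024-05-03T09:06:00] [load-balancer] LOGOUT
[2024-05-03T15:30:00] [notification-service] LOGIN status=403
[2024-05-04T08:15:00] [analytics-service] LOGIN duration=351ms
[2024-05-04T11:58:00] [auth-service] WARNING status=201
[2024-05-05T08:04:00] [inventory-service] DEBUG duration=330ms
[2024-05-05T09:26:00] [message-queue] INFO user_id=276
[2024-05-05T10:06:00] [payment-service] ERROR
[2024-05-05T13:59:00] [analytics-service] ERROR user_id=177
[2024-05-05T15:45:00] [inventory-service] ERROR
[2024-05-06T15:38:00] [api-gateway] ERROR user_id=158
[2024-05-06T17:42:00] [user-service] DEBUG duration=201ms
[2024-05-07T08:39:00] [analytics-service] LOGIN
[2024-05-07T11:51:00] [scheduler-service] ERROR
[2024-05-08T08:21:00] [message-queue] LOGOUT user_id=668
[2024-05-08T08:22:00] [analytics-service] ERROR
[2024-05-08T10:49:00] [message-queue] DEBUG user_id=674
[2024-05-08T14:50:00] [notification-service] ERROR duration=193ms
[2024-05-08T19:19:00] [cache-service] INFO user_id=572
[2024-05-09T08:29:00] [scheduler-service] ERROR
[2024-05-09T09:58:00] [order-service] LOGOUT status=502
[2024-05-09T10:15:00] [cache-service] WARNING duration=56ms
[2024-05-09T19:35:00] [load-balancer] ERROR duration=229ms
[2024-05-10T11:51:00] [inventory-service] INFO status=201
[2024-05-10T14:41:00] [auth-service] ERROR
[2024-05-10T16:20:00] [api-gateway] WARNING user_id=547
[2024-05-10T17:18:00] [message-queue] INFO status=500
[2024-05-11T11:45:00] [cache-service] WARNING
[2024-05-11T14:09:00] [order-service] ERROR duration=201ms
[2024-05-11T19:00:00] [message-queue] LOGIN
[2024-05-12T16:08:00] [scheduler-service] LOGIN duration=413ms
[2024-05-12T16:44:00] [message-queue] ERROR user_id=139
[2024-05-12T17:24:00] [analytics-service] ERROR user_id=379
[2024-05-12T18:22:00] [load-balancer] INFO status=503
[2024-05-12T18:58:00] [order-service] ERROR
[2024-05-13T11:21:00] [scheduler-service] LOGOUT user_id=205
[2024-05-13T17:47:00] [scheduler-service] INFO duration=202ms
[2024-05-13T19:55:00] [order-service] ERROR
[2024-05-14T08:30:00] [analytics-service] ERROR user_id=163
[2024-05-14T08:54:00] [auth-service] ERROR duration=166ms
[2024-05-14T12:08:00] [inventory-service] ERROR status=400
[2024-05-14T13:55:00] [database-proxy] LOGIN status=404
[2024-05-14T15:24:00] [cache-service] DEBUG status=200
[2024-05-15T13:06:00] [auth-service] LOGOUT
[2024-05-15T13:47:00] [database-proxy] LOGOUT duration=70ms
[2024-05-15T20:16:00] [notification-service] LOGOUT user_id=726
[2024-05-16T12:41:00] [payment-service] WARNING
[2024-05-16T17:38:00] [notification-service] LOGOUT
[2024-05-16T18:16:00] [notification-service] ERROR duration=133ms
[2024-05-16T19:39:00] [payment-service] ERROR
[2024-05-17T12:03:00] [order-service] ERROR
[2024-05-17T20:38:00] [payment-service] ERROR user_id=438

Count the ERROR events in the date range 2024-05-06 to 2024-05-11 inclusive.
8

To filter by date range:

1. Date range: 2024-05-06 through 2024-05-11, both dates inclusive
2. Filter for ERROR events whose date falls in this range
3. Count matching events: 8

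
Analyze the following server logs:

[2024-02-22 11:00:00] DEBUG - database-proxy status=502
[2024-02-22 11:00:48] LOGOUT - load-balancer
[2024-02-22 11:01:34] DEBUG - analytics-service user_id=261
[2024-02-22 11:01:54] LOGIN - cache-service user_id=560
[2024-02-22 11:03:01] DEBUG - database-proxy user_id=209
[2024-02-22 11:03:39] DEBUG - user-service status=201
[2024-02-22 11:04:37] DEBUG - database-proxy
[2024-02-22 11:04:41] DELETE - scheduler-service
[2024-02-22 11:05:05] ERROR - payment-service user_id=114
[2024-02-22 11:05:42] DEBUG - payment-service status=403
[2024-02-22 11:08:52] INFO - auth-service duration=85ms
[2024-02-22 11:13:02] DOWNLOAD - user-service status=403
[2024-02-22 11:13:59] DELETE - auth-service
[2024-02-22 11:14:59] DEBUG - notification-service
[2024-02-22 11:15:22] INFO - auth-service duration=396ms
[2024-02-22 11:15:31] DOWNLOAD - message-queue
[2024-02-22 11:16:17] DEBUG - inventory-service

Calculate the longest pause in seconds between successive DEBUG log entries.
557

To find the longest gap:

1. Extract all DEBUG events in chronological order
2. Calculate time differences between consecutive events
3. Find the maximum difference
4. Longest gap: 557 seconds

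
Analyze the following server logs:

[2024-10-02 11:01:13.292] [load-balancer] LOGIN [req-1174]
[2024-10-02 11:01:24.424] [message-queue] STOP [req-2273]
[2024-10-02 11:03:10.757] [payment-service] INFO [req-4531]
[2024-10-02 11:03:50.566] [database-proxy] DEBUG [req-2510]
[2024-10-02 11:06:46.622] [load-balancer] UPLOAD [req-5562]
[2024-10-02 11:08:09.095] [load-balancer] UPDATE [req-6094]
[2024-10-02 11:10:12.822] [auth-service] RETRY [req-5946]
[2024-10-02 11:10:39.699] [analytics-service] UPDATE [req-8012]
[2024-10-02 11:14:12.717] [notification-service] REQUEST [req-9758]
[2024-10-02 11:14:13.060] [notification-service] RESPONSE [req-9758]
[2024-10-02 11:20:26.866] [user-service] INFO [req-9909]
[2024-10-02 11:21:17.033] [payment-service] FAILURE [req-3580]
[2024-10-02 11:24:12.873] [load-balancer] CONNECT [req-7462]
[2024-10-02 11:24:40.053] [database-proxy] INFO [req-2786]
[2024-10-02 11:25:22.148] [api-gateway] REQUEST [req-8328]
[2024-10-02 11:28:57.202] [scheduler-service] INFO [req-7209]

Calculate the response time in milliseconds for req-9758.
343

To calculate latency:

1. Find REQUEST with id req-9758: 2024-10-02 11:14:12.717
2. Find RESPONSE with id req-9758: 2024-10-02 11:14:13.060
3. Latency: 2024-10-02 11:14:13.060 - 2024-10-02 11:14:12.717 = 343ms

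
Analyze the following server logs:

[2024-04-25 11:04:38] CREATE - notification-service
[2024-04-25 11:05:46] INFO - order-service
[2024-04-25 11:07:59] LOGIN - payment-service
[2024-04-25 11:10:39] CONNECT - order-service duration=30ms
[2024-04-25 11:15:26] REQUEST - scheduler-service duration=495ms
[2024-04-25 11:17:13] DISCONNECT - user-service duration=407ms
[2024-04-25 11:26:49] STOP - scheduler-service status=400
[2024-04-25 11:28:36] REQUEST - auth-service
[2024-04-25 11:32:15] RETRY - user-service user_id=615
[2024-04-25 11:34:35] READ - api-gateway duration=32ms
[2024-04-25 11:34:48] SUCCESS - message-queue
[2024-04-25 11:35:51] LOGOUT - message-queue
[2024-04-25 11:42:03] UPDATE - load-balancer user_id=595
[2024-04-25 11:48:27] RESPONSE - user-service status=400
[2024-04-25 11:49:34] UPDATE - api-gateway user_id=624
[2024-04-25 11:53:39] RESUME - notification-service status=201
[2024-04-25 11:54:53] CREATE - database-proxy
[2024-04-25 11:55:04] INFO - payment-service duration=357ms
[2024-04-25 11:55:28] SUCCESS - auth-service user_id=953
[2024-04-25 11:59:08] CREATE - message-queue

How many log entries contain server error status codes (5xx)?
0

To find matching entries:

1. Pattern to match: server error status codes (5xx)
2. Scan each log entry for the pattern
3. Count matches: 0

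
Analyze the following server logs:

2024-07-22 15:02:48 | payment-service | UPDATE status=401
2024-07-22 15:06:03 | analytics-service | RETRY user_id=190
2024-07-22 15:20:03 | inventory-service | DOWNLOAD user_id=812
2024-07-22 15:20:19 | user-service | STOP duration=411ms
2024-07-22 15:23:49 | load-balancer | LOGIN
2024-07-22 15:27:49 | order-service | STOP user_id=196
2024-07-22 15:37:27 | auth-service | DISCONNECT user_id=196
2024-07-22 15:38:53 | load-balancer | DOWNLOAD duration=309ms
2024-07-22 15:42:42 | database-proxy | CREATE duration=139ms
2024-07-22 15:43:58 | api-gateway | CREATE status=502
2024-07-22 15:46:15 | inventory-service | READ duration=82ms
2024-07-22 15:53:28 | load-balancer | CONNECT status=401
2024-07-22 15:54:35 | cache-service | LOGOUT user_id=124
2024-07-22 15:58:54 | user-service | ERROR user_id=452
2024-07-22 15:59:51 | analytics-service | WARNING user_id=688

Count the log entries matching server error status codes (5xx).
1

To find matching entries:

1. Pattern to match: server error status codes (5xx)
2. Scan each log entry for the pattern
3. Count matches: 1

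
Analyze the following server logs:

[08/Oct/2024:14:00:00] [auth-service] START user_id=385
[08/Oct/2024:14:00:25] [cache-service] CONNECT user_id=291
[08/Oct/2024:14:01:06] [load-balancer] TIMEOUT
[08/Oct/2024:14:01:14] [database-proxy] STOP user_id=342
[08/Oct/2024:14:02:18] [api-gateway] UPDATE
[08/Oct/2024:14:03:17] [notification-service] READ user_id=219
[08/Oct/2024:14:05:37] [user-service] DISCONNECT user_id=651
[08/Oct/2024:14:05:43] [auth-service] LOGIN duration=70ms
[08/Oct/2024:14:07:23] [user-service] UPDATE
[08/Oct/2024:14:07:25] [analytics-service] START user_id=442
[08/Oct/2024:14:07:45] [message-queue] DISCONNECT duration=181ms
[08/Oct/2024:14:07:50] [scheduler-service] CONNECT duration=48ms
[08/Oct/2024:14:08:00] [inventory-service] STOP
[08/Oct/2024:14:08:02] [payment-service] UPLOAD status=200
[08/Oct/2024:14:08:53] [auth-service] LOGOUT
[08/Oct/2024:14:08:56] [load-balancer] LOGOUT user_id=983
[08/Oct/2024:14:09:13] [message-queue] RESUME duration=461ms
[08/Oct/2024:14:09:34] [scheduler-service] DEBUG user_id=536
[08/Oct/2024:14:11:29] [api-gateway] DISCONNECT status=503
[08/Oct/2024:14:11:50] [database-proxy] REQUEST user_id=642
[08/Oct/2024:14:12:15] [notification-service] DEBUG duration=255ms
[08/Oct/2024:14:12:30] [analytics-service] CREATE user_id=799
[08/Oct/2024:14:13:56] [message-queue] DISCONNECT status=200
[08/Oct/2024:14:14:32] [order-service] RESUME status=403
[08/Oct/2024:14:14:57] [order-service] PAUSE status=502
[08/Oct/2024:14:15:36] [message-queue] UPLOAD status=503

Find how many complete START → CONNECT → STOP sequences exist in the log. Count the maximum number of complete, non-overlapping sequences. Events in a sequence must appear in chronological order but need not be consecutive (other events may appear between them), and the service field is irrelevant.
2

To count sequences:

1. Look for pattern: START → CONNECT → STOP
2. Greedily scan the log in chronological order, matching each sequence element in turn (ignoring service)
3. Each time the full pattern completes, increment the count and restart matching from the next event
4. Complete non-overlapping sequences found: 2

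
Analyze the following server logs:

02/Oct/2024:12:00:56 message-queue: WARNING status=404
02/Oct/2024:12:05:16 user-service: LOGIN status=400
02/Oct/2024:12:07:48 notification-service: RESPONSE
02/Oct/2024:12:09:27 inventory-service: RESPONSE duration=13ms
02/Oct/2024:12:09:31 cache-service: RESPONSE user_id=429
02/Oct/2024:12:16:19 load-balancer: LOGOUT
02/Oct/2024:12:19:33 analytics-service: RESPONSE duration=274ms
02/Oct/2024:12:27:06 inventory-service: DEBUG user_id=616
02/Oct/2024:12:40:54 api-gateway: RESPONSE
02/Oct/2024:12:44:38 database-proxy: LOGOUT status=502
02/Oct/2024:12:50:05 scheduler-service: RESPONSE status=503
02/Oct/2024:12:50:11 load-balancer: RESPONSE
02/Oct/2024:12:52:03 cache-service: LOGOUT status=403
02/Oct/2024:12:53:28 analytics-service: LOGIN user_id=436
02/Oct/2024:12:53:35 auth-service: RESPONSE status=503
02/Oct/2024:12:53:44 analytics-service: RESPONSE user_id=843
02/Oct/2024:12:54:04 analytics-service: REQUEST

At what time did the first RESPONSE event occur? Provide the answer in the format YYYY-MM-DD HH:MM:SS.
2024-10-02 12:07:48

To find the first event:

1. Filter for all RESPONSE events
2. Sort by timestamp
3. Select the first one
4. Timestamp: 2024-10-02 12:07:48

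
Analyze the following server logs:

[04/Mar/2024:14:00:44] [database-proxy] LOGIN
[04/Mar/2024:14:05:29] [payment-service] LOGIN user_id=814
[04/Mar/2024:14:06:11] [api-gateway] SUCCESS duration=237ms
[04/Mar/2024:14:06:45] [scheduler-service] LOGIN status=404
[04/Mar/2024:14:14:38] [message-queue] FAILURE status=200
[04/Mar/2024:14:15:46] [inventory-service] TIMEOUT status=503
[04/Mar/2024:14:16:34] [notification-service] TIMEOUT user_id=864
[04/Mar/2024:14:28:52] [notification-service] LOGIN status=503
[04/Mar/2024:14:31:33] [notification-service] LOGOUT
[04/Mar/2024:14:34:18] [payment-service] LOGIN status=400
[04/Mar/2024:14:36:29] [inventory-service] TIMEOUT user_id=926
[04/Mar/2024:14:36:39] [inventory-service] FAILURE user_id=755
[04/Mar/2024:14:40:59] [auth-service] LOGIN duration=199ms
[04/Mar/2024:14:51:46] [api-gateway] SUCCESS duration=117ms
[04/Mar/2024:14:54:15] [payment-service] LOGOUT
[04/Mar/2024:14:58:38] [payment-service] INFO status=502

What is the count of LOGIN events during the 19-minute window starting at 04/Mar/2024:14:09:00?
0

To count events in the time window:

1. Window boundaries: 04/Mar/2024:14:09:00 to 04/Mar/2024:14:28:00
2. Filter for LOGIN events within this window
3. Count matching events: 0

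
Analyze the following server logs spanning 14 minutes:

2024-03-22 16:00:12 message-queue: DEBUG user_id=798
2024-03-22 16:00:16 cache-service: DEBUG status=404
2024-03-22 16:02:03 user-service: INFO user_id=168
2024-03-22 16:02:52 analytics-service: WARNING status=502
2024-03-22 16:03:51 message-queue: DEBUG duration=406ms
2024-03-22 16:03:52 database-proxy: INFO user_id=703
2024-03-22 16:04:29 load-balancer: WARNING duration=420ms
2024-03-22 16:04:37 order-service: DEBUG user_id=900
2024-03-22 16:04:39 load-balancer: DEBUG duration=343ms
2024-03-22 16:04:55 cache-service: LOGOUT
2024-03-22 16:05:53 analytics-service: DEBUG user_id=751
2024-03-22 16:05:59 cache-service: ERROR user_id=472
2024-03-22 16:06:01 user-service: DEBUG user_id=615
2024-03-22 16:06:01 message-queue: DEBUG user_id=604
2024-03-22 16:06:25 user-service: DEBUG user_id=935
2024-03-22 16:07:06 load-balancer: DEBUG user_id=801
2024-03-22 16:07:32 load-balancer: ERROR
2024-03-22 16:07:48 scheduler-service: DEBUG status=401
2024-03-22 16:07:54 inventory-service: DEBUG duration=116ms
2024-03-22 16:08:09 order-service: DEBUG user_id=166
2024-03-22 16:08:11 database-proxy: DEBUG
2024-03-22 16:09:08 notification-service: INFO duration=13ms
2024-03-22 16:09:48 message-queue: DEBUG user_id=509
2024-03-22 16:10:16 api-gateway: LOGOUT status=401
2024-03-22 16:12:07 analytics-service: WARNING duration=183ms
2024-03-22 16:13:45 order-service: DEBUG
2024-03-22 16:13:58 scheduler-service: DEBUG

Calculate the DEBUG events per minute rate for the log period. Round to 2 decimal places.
1.21

To calculate the rate:

1. Count total DEBUG events: 17
2. Total time period: 14 minutes
3. Rate = 17 / 14 = 1.21 events per minute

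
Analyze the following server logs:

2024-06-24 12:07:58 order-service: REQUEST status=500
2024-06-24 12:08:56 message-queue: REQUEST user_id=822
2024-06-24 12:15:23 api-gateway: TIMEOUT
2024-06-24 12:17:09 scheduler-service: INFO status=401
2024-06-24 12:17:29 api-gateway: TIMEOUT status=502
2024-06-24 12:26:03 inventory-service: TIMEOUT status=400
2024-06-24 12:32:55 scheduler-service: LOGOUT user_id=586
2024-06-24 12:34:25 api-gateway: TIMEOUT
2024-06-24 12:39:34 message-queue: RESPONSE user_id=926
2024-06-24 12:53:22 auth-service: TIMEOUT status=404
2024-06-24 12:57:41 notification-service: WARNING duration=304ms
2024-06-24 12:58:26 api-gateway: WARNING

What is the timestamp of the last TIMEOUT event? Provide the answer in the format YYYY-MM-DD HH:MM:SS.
2024-06-24 12:53:22

To find the last event:

1. Filter for all TIMEOUT events
2. Sort by timestamp
3. Select the last one
4. Timestamp: 2024-06-24 12:53:22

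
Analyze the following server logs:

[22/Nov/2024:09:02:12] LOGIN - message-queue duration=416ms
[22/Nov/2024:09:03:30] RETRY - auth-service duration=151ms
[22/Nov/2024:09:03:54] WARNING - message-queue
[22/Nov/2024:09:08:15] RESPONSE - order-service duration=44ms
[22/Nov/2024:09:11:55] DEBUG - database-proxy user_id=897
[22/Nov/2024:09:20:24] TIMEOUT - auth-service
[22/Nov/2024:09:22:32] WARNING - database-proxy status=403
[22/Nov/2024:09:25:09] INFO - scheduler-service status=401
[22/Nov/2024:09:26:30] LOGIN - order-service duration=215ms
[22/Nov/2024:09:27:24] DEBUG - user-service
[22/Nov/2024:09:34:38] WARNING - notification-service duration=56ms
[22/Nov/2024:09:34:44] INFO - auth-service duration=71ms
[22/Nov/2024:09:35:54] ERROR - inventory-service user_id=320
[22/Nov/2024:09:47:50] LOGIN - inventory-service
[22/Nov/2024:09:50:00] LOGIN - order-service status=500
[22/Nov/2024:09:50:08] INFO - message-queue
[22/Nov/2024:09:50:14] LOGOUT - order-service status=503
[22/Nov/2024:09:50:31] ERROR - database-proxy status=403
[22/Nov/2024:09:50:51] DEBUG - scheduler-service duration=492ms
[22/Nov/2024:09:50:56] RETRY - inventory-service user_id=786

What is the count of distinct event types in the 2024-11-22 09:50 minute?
6

To count unique event types:

1. Filter events in the minute starting at 2024-11-22 09:50
2. Extract event types from matching entries
3. Count unique types: 6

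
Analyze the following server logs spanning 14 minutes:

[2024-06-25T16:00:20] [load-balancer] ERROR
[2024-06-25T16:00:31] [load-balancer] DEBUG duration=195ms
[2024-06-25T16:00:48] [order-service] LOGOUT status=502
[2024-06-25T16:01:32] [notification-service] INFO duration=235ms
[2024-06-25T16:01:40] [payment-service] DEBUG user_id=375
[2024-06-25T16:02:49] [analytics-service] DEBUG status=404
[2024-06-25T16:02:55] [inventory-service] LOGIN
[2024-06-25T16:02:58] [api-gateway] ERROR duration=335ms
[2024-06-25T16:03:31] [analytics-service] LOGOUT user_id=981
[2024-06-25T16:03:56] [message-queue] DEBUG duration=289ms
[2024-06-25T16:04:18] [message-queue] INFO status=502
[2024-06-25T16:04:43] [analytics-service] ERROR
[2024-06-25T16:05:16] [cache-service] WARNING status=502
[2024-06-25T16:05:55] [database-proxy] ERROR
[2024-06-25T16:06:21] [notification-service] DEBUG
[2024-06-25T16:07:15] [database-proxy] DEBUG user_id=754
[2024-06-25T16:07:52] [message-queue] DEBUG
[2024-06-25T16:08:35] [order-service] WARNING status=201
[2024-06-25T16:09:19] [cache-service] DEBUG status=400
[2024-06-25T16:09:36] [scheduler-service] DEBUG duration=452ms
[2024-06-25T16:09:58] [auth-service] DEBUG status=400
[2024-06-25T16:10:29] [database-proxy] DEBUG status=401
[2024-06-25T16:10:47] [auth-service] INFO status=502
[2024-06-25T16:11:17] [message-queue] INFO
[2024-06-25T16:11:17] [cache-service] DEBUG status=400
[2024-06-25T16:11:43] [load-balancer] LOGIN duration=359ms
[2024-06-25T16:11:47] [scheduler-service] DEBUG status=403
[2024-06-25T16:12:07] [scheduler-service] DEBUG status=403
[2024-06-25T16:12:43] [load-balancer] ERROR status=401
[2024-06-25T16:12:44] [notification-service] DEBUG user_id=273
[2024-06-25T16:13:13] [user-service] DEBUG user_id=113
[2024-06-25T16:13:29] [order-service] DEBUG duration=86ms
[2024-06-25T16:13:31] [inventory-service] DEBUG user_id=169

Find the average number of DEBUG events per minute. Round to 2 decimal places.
1.29

To calculate the rate:

1. Count total DEBUG events: 18
2. Total time period: 14 minutes
3. Rate = 18 / 14 = 1.29 events per minute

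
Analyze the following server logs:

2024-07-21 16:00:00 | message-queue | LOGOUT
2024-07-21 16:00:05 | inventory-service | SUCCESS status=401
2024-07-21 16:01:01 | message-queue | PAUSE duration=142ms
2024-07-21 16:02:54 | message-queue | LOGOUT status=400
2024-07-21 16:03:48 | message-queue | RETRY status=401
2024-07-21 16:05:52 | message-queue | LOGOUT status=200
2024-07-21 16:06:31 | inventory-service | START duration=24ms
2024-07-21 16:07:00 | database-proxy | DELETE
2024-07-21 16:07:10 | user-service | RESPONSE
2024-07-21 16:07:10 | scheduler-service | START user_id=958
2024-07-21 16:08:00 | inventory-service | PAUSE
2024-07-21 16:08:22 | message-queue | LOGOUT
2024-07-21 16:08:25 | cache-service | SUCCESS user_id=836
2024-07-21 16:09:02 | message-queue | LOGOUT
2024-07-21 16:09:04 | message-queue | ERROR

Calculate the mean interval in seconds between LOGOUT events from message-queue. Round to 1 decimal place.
135.5

To calculate average interval:

1. Find all LOGOUT events for message-queue in order
2. Calculate time gaps between consecutive events
3. Compute mean of gaps: 542 / 4 = 135.5 seconds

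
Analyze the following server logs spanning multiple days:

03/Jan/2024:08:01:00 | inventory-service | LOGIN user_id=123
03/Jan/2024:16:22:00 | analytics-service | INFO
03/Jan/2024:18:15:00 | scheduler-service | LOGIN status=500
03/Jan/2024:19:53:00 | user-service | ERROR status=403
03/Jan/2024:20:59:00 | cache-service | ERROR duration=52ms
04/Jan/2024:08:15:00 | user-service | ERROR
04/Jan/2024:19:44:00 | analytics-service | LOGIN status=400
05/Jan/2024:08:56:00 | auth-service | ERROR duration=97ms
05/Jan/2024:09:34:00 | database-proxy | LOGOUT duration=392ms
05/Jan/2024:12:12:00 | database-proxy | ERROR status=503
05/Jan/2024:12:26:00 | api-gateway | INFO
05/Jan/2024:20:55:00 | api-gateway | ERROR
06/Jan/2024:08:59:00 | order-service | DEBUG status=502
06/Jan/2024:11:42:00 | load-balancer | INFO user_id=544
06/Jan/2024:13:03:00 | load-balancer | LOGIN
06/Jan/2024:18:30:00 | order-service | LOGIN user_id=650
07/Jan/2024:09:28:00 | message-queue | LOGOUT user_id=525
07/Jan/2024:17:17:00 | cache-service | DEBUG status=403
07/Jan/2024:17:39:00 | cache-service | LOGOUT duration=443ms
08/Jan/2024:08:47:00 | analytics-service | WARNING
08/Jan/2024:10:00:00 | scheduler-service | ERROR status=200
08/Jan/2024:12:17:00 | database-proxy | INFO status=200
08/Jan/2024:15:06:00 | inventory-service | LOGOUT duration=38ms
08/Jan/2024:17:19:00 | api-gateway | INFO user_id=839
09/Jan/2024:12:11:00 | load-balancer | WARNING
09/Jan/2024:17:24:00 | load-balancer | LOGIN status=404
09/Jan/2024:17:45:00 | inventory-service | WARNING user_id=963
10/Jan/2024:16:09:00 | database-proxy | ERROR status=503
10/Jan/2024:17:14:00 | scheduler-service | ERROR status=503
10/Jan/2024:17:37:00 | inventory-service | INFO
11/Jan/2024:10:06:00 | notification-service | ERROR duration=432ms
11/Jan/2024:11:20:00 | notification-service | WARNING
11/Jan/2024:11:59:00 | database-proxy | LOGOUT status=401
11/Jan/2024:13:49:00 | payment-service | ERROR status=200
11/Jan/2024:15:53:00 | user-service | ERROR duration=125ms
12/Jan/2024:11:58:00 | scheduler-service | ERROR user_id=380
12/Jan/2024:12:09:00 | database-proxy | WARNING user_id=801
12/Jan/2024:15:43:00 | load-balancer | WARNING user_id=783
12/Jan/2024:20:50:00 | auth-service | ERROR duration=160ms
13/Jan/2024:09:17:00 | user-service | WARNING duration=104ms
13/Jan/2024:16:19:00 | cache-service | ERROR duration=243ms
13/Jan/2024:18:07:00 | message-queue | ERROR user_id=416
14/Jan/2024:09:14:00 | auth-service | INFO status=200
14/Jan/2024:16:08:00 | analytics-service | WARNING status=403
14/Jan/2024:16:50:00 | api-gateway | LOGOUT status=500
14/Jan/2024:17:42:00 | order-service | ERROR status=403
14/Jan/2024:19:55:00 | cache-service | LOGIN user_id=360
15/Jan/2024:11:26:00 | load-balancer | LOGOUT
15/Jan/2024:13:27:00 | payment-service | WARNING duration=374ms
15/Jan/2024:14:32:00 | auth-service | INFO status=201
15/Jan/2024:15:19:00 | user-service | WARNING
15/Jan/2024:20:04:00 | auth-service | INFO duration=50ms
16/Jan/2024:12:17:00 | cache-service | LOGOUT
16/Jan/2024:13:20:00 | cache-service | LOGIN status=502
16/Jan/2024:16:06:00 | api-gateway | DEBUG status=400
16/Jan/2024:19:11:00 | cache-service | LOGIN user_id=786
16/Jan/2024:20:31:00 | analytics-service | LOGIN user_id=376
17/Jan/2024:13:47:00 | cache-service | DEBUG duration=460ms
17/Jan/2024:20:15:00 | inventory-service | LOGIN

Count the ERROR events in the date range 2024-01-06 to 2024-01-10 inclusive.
3

To filter by date range:

1. Date range: 2024-01-06 through 2024-01-10, both dates inclusive
2. Filter for ERROR events whose date falls in this range
3. Count matching events: 3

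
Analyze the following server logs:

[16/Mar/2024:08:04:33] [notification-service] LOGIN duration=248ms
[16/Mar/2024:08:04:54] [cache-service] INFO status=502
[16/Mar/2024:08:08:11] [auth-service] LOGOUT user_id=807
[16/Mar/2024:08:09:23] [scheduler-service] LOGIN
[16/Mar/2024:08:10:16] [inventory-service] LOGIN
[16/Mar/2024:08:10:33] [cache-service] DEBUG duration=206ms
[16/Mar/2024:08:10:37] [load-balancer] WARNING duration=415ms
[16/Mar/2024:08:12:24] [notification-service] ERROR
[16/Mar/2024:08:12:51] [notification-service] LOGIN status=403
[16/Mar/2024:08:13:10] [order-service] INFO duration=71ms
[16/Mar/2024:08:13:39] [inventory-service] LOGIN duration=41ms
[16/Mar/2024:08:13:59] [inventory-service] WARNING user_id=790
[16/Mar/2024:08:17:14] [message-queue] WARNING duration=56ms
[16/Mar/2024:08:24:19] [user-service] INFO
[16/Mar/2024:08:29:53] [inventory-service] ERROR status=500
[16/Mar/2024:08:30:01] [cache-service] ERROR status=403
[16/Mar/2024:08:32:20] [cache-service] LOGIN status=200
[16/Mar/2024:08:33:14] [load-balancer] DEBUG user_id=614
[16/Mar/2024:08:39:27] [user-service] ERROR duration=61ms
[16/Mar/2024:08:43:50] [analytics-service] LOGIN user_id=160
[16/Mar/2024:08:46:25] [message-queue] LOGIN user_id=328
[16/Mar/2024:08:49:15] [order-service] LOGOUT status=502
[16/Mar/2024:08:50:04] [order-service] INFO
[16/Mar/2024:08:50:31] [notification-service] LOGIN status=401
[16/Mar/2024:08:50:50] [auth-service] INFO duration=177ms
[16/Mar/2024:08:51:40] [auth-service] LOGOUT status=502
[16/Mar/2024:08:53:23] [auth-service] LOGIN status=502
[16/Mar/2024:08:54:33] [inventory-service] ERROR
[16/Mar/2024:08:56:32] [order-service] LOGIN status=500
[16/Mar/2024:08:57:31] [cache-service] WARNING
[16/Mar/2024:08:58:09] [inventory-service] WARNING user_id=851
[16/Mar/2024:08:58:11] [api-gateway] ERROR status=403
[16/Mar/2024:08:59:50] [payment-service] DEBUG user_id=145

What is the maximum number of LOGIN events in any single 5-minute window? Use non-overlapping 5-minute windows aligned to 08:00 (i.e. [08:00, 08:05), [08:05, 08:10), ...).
3

To find the burst window:

1. Divide the log period into non-overlapping 5-minute windows starting at 08:00
2. Count LOGIN events in each window
3. Find the window with maximum count
4. Maximum events in a window: 3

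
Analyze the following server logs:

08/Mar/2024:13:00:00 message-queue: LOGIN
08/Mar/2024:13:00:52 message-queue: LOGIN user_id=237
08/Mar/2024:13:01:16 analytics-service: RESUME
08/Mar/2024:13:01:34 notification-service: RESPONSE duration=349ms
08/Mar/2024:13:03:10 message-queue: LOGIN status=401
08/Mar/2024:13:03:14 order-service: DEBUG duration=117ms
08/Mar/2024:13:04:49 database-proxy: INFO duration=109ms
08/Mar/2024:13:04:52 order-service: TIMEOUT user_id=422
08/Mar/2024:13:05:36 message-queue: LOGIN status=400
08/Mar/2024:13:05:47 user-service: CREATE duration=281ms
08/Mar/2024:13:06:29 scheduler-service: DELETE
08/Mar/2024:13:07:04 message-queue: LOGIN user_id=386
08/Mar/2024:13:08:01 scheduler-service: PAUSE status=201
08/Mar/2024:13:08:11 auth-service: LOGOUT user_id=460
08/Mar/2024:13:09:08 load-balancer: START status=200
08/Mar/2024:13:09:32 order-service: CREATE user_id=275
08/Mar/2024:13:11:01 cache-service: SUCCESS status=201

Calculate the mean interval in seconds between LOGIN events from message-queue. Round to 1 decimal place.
106.0

To calculate average interval:

1. Find all LOGIN events for message-queue in order
2. Calculate time gaps between consecutive events
3. Compute mean of gaps: 424 / 4 = 106.0 seconds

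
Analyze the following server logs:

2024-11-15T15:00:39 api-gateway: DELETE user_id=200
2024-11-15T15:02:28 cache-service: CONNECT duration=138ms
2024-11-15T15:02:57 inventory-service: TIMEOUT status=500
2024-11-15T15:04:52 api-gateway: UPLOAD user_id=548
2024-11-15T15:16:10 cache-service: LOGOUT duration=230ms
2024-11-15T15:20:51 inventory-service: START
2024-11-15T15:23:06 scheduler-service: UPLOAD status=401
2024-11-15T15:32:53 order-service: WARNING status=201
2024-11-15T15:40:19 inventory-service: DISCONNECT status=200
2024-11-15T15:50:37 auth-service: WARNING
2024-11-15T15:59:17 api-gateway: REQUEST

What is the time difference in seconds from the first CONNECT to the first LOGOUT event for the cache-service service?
822

To find the time between events:

1. Locate the first CONNECT event for cache-service: 2024-11-15T15:02:28
2. Locate the first LOGOUT event for cache-service: 2024-11-15T15:16:10
3. Calculate the difference: 2024-11-15T15:16:10 - 2024-11-15T15:02:28 = 822 seconds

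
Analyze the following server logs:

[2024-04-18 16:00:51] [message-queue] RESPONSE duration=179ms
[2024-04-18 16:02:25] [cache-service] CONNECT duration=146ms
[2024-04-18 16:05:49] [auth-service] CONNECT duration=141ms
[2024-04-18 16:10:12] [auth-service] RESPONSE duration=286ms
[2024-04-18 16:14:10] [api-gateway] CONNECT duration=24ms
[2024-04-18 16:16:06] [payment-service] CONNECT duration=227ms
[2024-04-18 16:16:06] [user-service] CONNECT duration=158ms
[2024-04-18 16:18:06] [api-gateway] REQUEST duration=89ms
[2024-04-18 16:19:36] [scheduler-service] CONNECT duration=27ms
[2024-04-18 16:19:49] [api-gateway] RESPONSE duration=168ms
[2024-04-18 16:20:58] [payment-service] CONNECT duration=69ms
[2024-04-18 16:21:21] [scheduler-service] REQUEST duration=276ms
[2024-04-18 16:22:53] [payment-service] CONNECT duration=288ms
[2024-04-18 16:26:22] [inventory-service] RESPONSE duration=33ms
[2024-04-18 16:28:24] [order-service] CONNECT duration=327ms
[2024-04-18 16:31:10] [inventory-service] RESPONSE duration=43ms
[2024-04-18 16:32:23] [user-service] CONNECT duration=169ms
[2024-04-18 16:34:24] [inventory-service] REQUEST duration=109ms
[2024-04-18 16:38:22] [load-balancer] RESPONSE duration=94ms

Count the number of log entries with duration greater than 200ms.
5

To count timeouts:

1. Threshold: 200ms
2. Extract duration from each log entry
3. Count entries where duration > 200
4. Timeout count: 5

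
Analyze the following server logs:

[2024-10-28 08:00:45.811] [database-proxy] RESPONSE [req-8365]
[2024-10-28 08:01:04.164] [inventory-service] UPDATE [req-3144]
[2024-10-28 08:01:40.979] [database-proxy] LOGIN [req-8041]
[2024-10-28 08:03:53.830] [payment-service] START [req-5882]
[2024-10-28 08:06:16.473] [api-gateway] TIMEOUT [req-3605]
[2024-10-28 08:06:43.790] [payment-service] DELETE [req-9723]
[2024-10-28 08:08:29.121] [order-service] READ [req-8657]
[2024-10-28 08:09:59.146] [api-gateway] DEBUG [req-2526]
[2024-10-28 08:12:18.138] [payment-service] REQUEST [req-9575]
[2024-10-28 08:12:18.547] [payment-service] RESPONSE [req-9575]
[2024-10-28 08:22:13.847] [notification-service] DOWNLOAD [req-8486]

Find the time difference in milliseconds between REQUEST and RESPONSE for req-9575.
409

To calculate latency:

1. Find REQUEST with id req-9575: 2024-10-28 08:12:18.138
2. Find RESPONSE with id req-9575: 2024-10-28 08:12:18.547
3. Latency: 2024-10-28 08:12:18.547 - 2024-10-28 08:12:18.138 = 409ms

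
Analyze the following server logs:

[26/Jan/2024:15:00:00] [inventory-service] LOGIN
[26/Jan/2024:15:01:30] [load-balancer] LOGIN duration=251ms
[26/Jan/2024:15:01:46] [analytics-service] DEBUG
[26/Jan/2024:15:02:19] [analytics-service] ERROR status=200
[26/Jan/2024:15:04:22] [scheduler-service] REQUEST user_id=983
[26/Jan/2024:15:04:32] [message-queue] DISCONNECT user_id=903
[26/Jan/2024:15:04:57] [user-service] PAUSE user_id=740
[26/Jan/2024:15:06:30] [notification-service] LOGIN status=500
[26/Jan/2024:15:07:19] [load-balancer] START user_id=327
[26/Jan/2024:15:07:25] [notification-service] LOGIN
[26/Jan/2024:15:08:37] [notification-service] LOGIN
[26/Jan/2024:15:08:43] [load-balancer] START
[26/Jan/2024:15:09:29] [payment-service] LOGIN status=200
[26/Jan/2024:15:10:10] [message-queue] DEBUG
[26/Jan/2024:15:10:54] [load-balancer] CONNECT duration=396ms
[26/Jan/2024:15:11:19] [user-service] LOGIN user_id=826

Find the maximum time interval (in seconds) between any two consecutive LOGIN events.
300

To find the longest gap:

1. Extract all LOGIN events in chronological order
2. Calculate time differences between consecutive events
3. Find the maximum difference
4. Longest gap: 300 seconds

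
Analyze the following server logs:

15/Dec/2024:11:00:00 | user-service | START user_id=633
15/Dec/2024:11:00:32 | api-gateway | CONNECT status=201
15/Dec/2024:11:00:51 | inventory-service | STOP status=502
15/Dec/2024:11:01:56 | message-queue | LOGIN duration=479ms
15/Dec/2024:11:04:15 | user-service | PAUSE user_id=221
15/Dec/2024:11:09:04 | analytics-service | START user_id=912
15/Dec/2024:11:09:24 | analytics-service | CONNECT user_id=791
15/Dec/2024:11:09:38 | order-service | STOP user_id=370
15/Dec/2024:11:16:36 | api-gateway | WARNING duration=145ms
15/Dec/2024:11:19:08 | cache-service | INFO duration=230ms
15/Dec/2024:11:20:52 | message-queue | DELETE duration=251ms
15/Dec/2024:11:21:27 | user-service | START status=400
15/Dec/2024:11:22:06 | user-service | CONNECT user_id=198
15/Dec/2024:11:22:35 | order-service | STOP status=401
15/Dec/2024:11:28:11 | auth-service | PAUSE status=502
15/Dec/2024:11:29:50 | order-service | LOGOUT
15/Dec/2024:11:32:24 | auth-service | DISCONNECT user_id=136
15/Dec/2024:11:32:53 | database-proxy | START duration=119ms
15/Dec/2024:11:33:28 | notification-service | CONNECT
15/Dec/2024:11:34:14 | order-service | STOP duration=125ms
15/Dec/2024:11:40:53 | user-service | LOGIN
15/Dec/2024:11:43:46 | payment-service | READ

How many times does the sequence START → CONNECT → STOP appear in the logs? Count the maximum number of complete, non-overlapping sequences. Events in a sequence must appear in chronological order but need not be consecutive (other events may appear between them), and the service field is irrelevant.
4

To count sequences:

1. Look for pattern: START → CONNECT → STOP
2. Greedily scan the log in chronological order, matching each sequence element in turn (ignoring service)
3. Each time the full pattern completes, increment the count and restart matching from the next event
4. Complete non-overlapping sequences found: 4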